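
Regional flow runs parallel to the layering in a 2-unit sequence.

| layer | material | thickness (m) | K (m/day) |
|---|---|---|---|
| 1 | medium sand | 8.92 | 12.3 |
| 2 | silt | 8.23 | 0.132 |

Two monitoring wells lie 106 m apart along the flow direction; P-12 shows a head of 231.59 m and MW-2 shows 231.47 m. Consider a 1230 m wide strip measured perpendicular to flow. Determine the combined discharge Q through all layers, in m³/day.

154

Flow is parallel to layering, so each bed carries its own Darcy discharge and the transmissivities add.
Σ(K_i·b_i) = 12.3×8.92 + 0.132×8.23 = 110.8 m²/day.
Hydraulic gradient i = (231.59 − 231.47) / 106 = 0.12 / 106 = 0.001132.
Q = Σ(K_i·b_i) · W · i = 110.8 × 1230 × 0.001132 = 154.3 m³/day.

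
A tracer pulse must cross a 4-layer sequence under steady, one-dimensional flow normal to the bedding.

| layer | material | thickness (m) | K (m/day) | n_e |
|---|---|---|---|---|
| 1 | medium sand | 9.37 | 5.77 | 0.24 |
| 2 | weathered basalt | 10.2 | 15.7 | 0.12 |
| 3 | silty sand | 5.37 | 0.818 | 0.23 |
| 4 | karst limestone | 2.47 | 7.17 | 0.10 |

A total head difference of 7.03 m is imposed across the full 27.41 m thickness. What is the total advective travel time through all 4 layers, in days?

6.47

With flow normal to the layers, continuity requires the same specific discharge q through every layer.
Σ(b_i/K_i) = 9.37/5.77 + 10.2/15.7 + 5.37/0.818 + 2.47/7.17 = 9.183 d.
q = Δh / Σ(b_i/K_i) = 7.03 / 9.183 = 0.7656 m/day.
In each layer the seepage velocity is v_i = q/n_i, so the layer transit time is t_i = b_i·n_i / q:
  layer 1 (medium sand): t_1 = 9.37 × 0.24 / 0.7656 = 2.937 d
  layer 2 (weathered basalt): t_2 = 10.2 × 0.12 / 0.7656 = 1.599 d
  layer 3 (silty sand): t_3 = 5.37 × 0.23 / 0.7656 = 1.613 d
  layer 4 (karst limestone): t_4 = 2.47 × 0.10 / 0.7656 = 0.3226 d
Total t = Σ t_i = 6.472 days.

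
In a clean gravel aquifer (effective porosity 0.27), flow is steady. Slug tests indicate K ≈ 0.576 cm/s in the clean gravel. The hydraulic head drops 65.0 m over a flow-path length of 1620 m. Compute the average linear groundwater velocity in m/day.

74.0

Convert K: 0.576 cm/s × 864 = 497.7 m/day.
Hydraulic gradient i = Δh / L = 65.0 / 1620 = 0.04012.
Darcy flux q = K · i = 497.7 × 0.04012 = 19.97 m/day.
Seepage velocity v = q / n_e = 19.97 / 0.27 = 73.96 m/day.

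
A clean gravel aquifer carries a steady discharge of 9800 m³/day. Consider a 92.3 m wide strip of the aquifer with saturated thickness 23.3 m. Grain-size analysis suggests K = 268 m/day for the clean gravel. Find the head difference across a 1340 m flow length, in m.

22.8

Cross-sectional area A = 92.3 × 23.3 = 2151 m².
From Q = K·A·i, i = Q / (K·A) = 9800 / (268.0 × 2151) = 0.01700.
Head loss Δh = i · L = 0.01700 × 1340 = 22.78 m.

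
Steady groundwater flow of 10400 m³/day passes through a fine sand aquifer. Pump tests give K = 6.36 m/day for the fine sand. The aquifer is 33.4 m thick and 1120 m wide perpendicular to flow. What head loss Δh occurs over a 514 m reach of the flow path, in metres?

Cross-sectional area A = 1120 × 33.4 = 37408 m².
From Q = K·A·i, i = Q / (K·A) = 10400 / (6.360 × 37408) = 0.04371.
Head loss Δh = i · L = 0.04371 × 514 = 22.47 m.

22.5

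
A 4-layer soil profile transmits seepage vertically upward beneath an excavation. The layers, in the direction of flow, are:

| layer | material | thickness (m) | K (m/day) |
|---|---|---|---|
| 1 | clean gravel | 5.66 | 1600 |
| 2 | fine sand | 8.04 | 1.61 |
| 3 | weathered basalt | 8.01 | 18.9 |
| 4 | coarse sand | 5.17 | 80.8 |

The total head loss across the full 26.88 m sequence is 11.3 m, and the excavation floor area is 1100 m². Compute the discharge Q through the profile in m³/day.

2270

Flow is perpendicular to layering, so the layers act in series and the equivalent K is the thickness-weighted harmonic mean.
Total thickness L = 5.66 + 8.04 + 8.01 + 5.17 = 26.88 m.
Σ(b_i/K_i) = 5.66/1600 + 8.04/1.61 + 8.01/18.9 + 5.17/80.8 = 5.485 d.
K_eq = L / Σ(b_i/K_i) = 26.88 / 5.485 = 4.901 m/day.
Q = K_eq · A · (Δh/L) = 4.901 × 1100 × (11.3/26.88) = 2266 m³/day.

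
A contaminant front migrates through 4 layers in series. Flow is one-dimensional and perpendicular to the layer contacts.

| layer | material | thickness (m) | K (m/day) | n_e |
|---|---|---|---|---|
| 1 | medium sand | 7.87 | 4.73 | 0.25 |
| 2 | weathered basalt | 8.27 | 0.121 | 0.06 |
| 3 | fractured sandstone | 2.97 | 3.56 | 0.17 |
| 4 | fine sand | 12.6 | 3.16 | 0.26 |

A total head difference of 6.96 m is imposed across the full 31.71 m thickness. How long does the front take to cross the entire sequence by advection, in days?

With flow normal to the layers, continuity requires the same specific discharge q through every layer.
Σ(b_i/K_i) = 7.87/4.73 + 8.27/0.121 + 2.97/3.56 + 12.6/3.16 = 74.83 d.
q = Δh / Σ(b_i/K_i) = 6.96 / 74.83 = 0.09301 m/day.
In each layer the seepage velocity is v_i = q/n_i, so the layer transit time is t_i = b_i·n_i / q:
  layer 1 (medium sand): t_1 = 7.87 × 0.25 / 0.09301 = 21.15 d
  layer 2 (weathered basalt): t_2 = 8.27 × 0.06 / 0.09301 = 5.335 d
  layer 3 (fractured sandstone): t_3 = 2.97 × 0.17 / 0.09301 = 5.429 d
  layer 4 (fine sand): t_4 = 12.6 × 0.26 / 0.09301 = 35.22 d
Total t = Σ t_i = 67.14 days.

67.1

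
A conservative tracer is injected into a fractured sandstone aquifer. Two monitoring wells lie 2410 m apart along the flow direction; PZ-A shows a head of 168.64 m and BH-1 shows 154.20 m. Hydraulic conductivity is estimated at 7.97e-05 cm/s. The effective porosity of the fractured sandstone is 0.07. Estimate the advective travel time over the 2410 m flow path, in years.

Convert K: 7.97e-05 cm/s × 864 = 0.06886 m/day.
Hydraulic gradient i = (168.64 − 154.20) / 2410 = 14.44 / 2410 = 0.005992.
Darcy flux q = K · i = 0.06886 × 0.005992 = 0.0004126 m/day.
Seepage velocity v = q / n_e = 0.0004126 / 0.07 = 0.005894 m/day.
Travel time t = L / v = 2410 / 0.005894 = 4.089e+05 days = 1119 years.

1120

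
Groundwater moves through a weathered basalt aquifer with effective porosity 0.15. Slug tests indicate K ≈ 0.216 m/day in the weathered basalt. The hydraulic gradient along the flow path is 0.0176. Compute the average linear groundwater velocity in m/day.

Hydraulic gradient i = 0.0176.
Darcy flux q = K · i = 0.2160 × 0.01760 = 0.003802 m/day.
Seepage velocity v = q / n_e = 0.003802 / 0.15 = 0.02534 m/day.

0.0253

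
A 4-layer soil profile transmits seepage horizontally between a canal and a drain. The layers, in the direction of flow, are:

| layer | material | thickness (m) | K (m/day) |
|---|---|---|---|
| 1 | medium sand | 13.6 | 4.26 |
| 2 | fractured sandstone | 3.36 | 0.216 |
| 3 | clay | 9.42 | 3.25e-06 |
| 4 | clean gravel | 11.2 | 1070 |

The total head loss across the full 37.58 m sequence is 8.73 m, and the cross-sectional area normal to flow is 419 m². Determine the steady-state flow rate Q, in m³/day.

0.00126

Flow is perpendicular to layering, so the layers act in series and the equivalent K is the thickness-weighted harmonic mean.
Total thickness L = 13.6 + 3.36 + 9.42 + 11.2 = 37.58 m.
Σ(b_i/K_i) = 13.6/4.26 + 3.36/0.216 + 9.42/3.25e-06 + 11.2/1070 = 2.898e+06 d.
K_eq = L / Σ(b_i/K_i) = 37.58 / 2.898e+06 = 1.297e-05 m/day.
Q = K_eq · A · (Δh/L) = 1.297e-05 × 419 × (8.73/37.58) = 0.001262 m³/day.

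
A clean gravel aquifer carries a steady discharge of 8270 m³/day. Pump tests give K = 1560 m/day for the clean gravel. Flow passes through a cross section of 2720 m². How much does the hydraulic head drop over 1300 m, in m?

2.53

From Q = K·A·i, i = Q / (K·A) = 8270 / (1560 × 2720) = 0.001949.
Head loss Δh = i · L = 0.001949 × 1300 = 2.534 m.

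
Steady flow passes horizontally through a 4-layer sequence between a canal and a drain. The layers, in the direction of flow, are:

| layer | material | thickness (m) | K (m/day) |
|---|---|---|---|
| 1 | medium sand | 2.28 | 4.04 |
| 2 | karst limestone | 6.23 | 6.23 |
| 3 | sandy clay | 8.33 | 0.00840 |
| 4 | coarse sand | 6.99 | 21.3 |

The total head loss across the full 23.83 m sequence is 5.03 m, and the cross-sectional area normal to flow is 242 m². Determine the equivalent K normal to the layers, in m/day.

Flow is perpendicular to layering, so the layers act in series and the equivalent K is the thickness-weighted harmonic mean.
Total thickness L = 2.28 + 6.23 + 8.33 + 6.99 = 23.83 m.
Σ(b_i/K_i) = 2.28/4.04 + 6.23/6.23 + 8.33/0.00840 + 6.99/21.3 = 993.6 d.
K_eq = L / Σ(b_i/K_i) = 23.83 / 993.6 = 0.02398 m/day.

0.0240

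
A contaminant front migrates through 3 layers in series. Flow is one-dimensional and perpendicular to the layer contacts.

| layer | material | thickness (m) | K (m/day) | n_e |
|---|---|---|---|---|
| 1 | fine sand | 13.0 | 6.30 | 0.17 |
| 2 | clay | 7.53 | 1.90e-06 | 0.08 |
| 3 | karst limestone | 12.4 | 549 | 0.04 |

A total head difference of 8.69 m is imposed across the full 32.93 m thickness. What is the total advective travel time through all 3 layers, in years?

With flow normal to the layers, continuity requires the same specific discharge q through every layer.
Σ(b_i/K_i) = 13.0/6.30 + 7.53/1.90e-06 + 12.4/549 = 3.963e+06 d.
q = Δh / Σ(b_i/K_i) = 8.69 / 3.963e+06 = 2.193e-06 m/day.
In each layer the seepage velocity is v_i = q/n_i, so the layer transit time is t_i = b_i·n_i / q:
  layer 1 (fine sand): t_1 = 13.0 × 0.17 / 2.193e-06 = 1.008e+06 d
  layer 2 (clay): t_2 = 7.53 × 0.08 / 2.193e-06 = 2.747e+05 d
  layer 3 (karst limestone): t_3 = 12.4 × 0.04 / 2.193e-06 = 2.262e+05 d
Total t = Σ t_i = 1.509e+06 days = 4131 years.

4130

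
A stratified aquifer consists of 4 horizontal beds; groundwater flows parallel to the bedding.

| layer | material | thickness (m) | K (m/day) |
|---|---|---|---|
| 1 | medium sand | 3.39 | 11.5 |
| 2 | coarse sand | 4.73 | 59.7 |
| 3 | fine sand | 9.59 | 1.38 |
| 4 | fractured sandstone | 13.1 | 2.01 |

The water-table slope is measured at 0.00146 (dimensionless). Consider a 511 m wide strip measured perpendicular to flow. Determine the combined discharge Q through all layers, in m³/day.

Flow is parallel to layering, so each bed carries its own Darcy discharge and the transmissivities add.
Σ(K_i·b_i) = 11.5×3.39 + 59.7×4.73 + 1.38×9.59 + 2.01×13.1 = 360.9 m²/day.
Hydraulic gradient i = 0.00146.
Q = Σ(K_i·b_i) · W · i = 360.9 × 511 × 0.001460 = 269.3 m³/day.

269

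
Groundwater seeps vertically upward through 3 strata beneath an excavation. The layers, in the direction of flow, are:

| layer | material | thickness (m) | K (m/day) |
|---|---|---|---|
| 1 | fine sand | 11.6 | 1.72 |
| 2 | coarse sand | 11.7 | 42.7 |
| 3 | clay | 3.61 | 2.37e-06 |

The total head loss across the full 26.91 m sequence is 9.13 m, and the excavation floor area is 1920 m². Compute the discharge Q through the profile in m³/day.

0.0115

Flow is perpendicular to layering, so the layers act in series and the equivalent K is the thickness-weighted harmonic mean.
Total thickness L = 11.6 + 11.7 + 3.61 = 26.91 m.
Σ(b_i/K_i) = 11.6/1.72 + 11.7/42.7 + 3.61/2.37e-06 = 1.523e+06 d.
K_eq = L / Σ(b_i/K_i) = 26.91 / 1.523e+06 = 1.767e-05 m/day.
Q = K_eq · A · (Δh/L) = 1.767e-05 × 1920 × (9.13/26.91) = 0.01151 m³/day.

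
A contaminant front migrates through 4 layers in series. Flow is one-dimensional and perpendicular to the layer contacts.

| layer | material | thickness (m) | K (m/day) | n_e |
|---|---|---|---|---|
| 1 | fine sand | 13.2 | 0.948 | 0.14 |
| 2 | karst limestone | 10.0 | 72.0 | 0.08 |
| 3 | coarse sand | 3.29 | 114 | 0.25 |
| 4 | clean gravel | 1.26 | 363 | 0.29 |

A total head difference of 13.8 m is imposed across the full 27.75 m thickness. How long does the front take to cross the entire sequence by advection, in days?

With flow normal to the layers, continuity requires the same specific discharge q through every layer.
Σ(b_i/K_i) = 13.2/0.948 + 10.0/72.0 + 3.29/114 + 1.26/363 = 14.10 d.
q = Δh / Σ(b_i/K_i) = 13.8 / 14.10 = 0.9791 m/day.
In each layer the seepage velocity is v_i = q/n_i, so the layer transit time is t_i = b_i·n_i / q:
  layer 1 (fine sand): t_1 = 13.2 × 0.14 / 0.9791 = 1.888 d
  layer 2 (karst limestone): t_2 = 10.0 × 0.08 / 0.9791 = 0.8171 d
  layer 3 (coarse sand): t_3 = 3.29 × 0.25 / 0.9791 = 0.8401 d
  layer 4 (clean gravel): t_4 = 1.26 × 0.29 / 0.9791 = 0.3732 d
Total t = Σ t_i = 3.918 days.

3.92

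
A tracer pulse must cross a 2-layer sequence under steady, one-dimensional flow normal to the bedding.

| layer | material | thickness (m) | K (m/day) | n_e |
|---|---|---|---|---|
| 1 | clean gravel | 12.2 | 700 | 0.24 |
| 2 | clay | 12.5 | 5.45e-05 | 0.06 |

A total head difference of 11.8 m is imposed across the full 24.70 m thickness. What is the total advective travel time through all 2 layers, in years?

196

With flow normal to the layers, continuity requires the same specific discharge q through every layer.
Σ(b_i/K_i) = 12.2/700 + 12.5/5.45e-05 = 2.294e+05 d.
q = Δh / Σ(b_i/K_i) = 11.8 / 2.294e+05 = 5.145e-05 m/day.
In each layer the seepage velocity is v_i = q/n_i, so the layer transit time is t_i = b_i·n_i / q:
  layer 1 (clean gravel): t_1 = 12.2 × 0.24 / 5.145e-05 = 56912 d
  layer 2 (clay): t_2 = 12.5 × 0.06 / 5.145e-05 = 14578 d
Total t = Σ t_i = 71490 days = 195.7 years.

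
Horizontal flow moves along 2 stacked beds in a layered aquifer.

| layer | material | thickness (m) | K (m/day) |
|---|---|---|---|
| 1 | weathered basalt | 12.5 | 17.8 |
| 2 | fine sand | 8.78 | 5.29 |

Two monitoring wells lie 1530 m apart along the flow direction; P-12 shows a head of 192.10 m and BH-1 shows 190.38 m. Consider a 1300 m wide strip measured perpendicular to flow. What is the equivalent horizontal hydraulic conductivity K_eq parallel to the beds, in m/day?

Flow is parallel to layering, so each bed carries its own Darcy discharge and the transmissivities add.
Σ(K_i·b_i) = 17.8×12.5 + 5.29×8.78 = 268.9 m²/day.
Total thickness b = 21.28 m, so K_eq = Σ(K_i·b_i)/b = 12.64 m/day.

12.6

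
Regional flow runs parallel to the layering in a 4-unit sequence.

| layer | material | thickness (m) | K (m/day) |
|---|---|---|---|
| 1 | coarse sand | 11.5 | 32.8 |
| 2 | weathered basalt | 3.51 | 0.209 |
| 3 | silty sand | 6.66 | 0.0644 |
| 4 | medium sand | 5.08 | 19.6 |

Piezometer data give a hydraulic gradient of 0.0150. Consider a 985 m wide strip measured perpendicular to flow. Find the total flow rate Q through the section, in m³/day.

Flow is parallel to layering, so each bed carries its own Darcy discharge and the transmissivities add.
Σ(K_i·b_i) = 32.8×11.5 + 0.209×3.51 + 0.0644×6.66 + 19.6×5.08 = 477.9 m²/day.
Hydraulic gradient i = 0.0150.
Q = Σ(K_i·b_i) · W · i = 477.9 × 985 × 0.01500 = 7061 m³/day.

7060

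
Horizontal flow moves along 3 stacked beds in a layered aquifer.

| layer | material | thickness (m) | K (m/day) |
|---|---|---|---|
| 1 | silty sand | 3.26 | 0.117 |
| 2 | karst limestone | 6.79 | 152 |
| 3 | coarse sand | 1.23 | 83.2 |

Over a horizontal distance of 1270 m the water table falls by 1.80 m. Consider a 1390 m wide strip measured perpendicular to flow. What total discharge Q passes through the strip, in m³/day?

2240

Flow is parallel to layering, so each bed carries its own Darcy discharge and the transmissivities add.
Σ(K_i·b_i) = 0.117×3.26 + 152×6.79 + 83.2×1.23 = 1135 m²/day.
Hydraulic gradient i = Δh / L = 1.80 / 1270 = 0.001417.
Q = Σ(K_i·b_i) · W · i = 1135 × 1390 × 0.001417 = 2236 m³/day.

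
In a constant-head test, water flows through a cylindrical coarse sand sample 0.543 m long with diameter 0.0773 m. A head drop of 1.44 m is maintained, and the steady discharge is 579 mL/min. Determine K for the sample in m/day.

67.0

Cross-sectional area A = π·(d/2)² = π × (0.0773/2)² = 0.004693 m².
Convert discharge: 579 mL/min = 9.650e-06 m³/s.
Darcy's law rearranged: K = Q·L / (A·Δh) = 9.650e-06 × 0.543 / (0.004693 × 1.44) = 0.0007754 m/s = 66.99 m/day.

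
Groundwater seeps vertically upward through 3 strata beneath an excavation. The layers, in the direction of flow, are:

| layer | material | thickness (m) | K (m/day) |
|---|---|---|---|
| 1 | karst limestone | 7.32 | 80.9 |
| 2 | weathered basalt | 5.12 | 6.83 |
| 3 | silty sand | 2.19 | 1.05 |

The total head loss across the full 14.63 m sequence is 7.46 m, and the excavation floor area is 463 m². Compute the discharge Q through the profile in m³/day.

Flow is perpendicular to layering, so the layers act in series and the equivalent K is the thickness-weighted harmonic mean.
Total thickness L = 7.32 + 5.12 + 2.19 = 14.63 m.
Σ(b_i/K_i) = 7.32/80.9 + 5.12/6.83 + 2.19/1.05 = 2.926 d.
K_eq = L / Σ(b_i/K_i) = 14.63 / 2.926 = 5.000 m/day.
Q = K_eq · A · (Δh/L) = 5.000 × 463 × (7.46/14.63) = 1181 m³/day.

1180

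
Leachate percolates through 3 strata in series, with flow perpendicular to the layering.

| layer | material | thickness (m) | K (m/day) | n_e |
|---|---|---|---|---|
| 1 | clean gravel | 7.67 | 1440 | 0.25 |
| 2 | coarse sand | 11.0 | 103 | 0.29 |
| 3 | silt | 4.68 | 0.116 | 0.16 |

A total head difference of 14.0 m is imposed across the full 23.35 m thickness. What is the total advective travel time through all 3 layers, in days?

With flow normal to the layers, continuity requires the same specific discharge q through every layer.
Σ(b_i/K_i) = 7.67/1440 + 11.0/103 + 4.68/0.116 = 40.46 d.
q = Δh / Σ(b_i/K_i) = 14.0 / 40.46 = 0.3460 m/day.
In each layer the seepage velocity is v_i = q/n_i, so the layer transit time is t_i = b_i·n_i / q:
  layer 1 (clean gravel): t_1 = 7.67 × 0.25 / 0.3460 = 5.541 d
  layer 2 (coarse sand): t_2 = 11.0 × 0.29 / 0.3460 = 9.218 d
  layer 3 (silt): t_3 = 4.68 × 0.16 / 0.3460 = 2.164 d
Total t = Σ t_i = 16.92 days.

16.9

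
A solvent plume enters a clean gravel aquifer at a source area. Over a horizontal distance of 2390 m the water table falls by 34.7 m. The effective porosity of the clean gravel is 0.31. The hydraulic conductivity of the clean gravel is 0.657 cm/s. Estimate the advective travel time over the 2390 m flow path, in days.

89.9

Convert K: 0.657 cm/s × 864 = 567.6 m/day.
Hydraulic gradient i = Δh / L = 34.7 / 2390 = 0.01452.
Darcy flux q = K · i = 567.6 × 0.01452 = 8.242 m/day.
Seepage velocity v = q / n_e = 8.242 / 0.31 = 26.59 m/day.
Travel time t = L / v = 2390 / 26.59 = 89.90 days.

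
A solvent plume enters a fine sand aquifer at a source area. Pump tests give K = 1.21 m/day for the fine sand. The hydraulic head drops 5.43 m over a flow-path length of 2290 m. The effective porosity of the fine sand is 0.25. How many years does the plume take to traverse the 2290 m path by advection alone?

546

Hydraulic gradient i = Δh / L = 5.43 / 2290 = 0.002371.
Darcy flux q = K · i = 1.210 × 0.002371 = 0.002869 m/day.
Seepage velocity v = q / n_e = 0.002869 / 0.25 = 0.01148 m/day.
Travel time t = L / v = 2290 / 0.01148 = 1.995e+05 days = 546.3 years.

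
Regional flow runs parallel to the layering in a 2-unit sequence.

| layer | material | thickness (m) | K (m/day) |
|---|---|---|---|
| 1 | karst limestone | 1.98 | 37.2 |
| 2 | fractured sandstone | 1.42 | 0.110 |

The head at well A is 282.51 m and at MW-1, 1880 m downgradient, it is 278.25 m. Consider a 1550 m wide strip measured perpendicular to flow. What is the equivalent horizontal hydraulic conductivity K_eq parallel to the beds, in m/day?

Flow is parallel to layering, so each bed carries its own Darcy discharge and the transmissivities add.
Σ(K_i·b_i) = 37.2×1.98 + 0.110×1.42 = 73.81 m²/day.
Total thickness b = 3.400 m, so K_eq = Σ(K_i·b_i)/b = 21.71 m/day.

21.7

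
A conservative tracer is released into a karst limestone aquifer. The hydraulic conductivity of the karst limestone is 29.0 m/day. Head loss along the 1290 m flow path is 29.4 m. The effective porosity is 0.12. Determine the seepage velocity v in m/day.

5.51

Hydraulic gradient i = Δh / L = 29.4 / 1290 = 0.02279.
Darcy flux q = K · i = 29.00 × 0.02279 = 0.6609 m/day.
Seepage velocity v = q / n_e = 0.6609 / 0.12 = 5.508 m/day.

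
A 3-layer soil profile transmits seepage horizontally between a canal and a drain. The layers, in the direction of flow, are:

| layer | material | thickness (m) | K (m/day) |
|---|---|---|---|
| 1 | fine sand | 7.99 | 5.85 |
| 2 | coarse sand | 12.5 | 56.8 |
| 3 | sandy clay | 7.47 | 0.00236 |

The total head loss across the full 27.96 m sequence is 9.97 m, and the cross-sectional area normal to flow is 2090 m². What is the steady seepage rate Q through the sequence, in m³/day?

Flow is perpendicular to layering, so the layers act in series and the equivalent K is the thickness-weighted harmonic mean.
Total thickness L = 7.99 + 12.5 + 7.47 = 27.96 m.
Σ(b_i/K_i) = 7.99/5.85 + 12.5/56.8 + 7.47/0.00236 = 3167 d.
K_eq = L / Σ(b_i/K_i) = 27.96 / 3167 = 0.008829 m/day.
Q = K_eq · A · (Δh/L) = 0.008829 × 2090 × (9.97/27.96) = 6.580 m³/day.

6.58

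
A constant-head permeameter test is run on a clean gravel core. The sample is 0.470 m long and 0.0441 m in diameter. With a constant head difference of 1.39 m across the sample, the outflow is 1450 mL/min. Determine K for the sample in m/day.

Cross-sectional area A = π·(d/2)² = π × (0.0441/2)² = 0.001527 m².
Convert discharge: 1450 mL/min = 2.417e-05 m³/s.
Darcy's law rearranged: K = Q·L / (A·Δh) = 2.417e-05 × 0.470 / (0.001527 × 1.39) = 0.005350 m/s = 462.2 m/day.

462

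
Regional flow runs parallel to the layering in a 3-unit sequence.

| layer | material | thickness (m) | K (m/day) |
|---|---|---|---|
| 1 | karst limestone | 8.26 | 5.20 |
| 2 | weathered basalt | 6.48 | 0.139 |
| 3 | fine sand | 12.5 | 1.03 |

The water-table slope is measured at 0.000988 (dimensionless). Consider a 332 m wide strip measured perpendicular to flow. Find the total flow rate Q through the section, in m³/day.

Flow is parallel to layering, so each bed carries its own Darcy discharge and the transmissivities add.
Σ(K_i·b_i) = 5.20×8.26 + 0.139×6.48 + 1.03×12.5 = 56.73 m²/day.
Hydraulic gradient i = 0.000988.
Q = Σ(K_i·b_i) · W · i = 56.73 × 332 × 0.0009880 = 18.61 m³/day.

18.6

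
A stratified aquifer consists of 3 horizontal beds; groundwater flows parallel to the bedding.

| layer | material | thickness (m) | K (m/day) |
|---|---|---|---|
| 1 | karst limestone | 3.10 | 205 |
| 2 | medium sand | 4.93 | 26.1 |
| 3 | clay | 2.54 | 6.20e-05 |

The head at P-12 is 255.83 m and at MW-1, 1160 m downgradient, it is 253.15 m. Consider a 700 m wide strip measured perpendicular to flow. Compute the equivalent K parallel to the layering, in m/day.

72.3

Flow is parallel to layering, so each bed carries its own Darcy discharge and the transmissivities add.
Σ(K_i·b_i) = 205×3.10 + 26.1×4.93 + 6.20e-05×2.54 = 764.2 m²/day.
Total thickness b = 10.57 m, so K_eq = Σ(K_i·b_i)/b = 72.30 m/day.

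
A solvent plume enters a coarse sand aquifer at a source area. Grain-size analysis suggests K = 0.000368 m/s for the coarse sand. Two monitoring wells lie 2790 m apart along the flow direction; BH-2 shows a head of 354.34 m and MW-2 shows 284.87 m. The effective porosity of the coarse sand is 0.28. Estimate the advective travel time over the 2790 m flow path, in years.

Convert K: 0.000368 m/s × 86400 = 31.80 m/day.
Hydraulic gradient i = (354.34 − 284.87) / 2790 = 69.47 / 2790 = 0.02490.
Darcy flux q = K · i = 31.80 × 0.02490 = 0.7917 m/day.
Seepage velocity v = q / n_e = 0.7917 / 0.28 = 2.827 m/day.
Travel time t = L / v = 2790 / 2.827 = 986.8 days = 2.702 years.

2.70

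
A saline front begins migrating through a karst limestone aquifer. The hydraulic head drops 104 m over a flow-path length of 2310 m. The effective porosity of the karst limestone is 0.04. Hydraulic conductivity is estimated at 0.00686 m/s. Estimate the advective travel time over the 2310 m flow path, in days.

3.46

Convert K: 0.00686 m/s × 86400 = 592.7 m/day.
Hydraulic gradient i = Δh / L = 104 / 2310 = 0.04502.
Darcy flux q = K · i = 592.7 × 0.04502 = 26.68 m/day.
Seepage velocity v = q / n_e = 26.68 / 0.04 = 667.1 m/day.
Travel time t = L / v = 2310 / 667.1 = 3.463 days.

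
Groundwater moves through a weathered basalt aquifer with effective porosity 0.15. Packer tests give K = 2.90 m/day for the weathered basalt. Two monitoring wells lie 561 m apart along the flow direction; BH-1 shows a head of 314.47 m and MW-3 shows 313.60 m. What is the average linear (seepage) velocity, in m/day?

0.0300

Hydraulic gradient i = (314.47 − 313.60) / 561 = 0.87 / 561 = 0.001551.
Darcy flux q = K · i = 2.900 × 0.001551 = 0.004497 m/day.
Seepage velocity v = q / n_e = 0.004497 / 0.15 = 0.02998 m/day.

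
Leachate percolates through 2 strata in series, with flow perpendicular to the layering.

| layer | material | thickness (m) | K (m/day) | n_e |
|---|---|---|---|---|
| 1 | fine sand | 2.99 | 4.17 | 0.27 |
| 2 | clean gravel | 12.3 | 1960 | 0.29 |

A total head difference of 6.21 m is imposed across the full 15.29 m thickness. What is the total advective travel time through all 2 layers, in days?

0.509

With flow normal to the layers, continuity requires the same specific discharge q through every layer.
Σ(b_i/K_i) = 2.99/4.17 + 12.3/1960 = 0.7233 d.
q = Δh / Σ(b_i/K_i) = 6.21 / 0.7233 = 8.586 m/day.
In each layer the seepage velocity is v_i = q/n_i, so the layer transit time is t_i = b_i·n_i / q:
  layer 1 (fine sand): t_1 = 2.99 × 0.27 / 8.586 = 0.09403 d
  layer 2 (clean gravel): t_2 = 12.3 × 0.29 / 8.586 = 0.4155 d
Total t = Σ t_i = 0.5095 days.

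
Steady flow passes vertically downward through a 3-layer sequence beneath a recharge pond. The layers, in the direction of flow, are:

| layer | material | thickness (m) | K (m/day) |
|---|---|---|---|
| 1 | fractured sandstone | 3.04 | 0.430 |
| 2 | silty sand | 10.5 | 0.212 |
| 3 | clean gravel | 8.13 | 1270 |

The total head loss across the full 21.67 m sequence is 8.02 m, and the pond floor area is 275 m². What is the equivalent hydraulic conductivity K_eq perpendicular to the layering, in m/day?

Flow is perpendicular to layering, so the layers act in series and the equivalent K is the thickness-weighted harmonic mean.
Total thickness L = 3.04 + 10.5 + 8.13 = 21.67 m.
Σ(b_i/K_i) = 3.04/0.430 + 10.5/0.212 + 8.13/1270 = 56.60 d.
K_eq = L / Σ(b_i/K_i) = 21.67 / 56.60 = 0.3828 m/day.

0.383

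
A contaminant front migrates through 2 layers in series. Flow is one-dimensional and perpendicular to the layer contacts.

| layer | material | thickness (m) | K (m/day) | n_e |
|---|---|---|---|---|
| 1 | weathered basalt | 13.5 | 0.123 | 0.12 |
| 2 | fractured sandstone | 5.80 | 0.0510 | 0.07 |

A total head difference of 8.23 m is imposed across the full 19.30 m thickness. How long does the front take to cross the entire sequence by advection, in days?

With flow normal to the layers, continuity requires the same specific discharge q through every layer.
Σ(b_i/K_i) = 13.5/0.123 + 5.80/0.0510 = 223.5 d.
q = Δh / Σ(b_i/K_i) = 8.23 / 223.5 = 0.03683 m/day.
In each layer the seepage velocity is v_i = q/n_i, so the layer transit time is t_i = b_i·n_i / q:
  layer 1 (weathered basalt): t_1 = 13.5 × 0.12 / 0.03683 = 43.99 d
  layer 2 (fractured sandstone): t_2 = 5.80 × 0.07 / 0.03683 = 11.02 d
Total t = Σ t_i = 55.02 days.

55.0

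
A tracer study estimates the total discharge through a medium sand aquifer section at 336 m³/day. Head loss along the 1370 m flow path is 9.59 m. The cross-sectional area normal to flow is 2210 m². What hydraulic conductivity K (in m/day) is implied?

21.7

Hydraulic gradient i = Δh / L = 9.59 / 1370 = 0.007000.
From Q = K·A·i, K = Q / (A·i) = 336 / (2210 × 0.007000) = 21.72 m/day.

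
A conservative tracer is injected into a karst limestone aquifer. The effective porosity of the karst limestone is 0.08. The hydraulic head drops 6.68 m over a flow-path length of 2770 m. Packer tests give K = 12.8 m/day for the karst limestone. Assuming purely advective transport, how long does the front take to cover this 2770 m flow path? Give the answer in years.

19.7

Hydraulic gradient i = Δh / L = 6.68 / 2770 = 0.002412.
Darcy flux q = K · i = 12.80 × 0.002412 = 0.03087 m/day.
Seepage velocity v = q / n_e = 0.03087 / 0.08 = 0.3858 m/day.
Travel time t = L / v = 2770 / 0.3858 = 7179 days = 19.65 years.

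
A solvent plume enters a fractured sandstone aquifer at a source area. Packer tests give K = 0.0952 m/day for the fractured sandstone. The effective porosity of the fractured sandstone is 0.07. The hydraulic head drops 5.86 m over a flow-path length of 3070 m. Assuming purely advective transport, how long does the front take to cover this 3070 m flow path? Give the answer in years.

Hydraulic gradient i = Δh / L = 5.86 / 3070 = 0.001909.
Darcy flux q = K · i = 0.09520 × 0.001909 = 0.0001817 m/day.
Seepage velocity v = q / n_e = 0.0001817 / 0.07 = 0.002596 m/day.
Travel time t = L / v = 3070 / 0.002596 = 1.183e+06 days = 3238 years.

3240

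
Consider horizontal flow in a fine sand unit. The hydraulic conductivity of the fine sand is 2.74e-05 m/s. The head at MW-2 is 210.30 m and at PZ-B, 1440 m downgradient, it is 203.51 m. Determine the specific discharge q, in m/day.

Convert K: 2.74e-05 m/s × 86400 = 2.367 m/day.
Hydraulic gradient i = (210.30 − 203.51) / 1440 = 6.79 / 1440 = 0.004715.
Specific discharge q = K · i = 2.367 × 0.004715 = 0.01116 m/day.

0.0112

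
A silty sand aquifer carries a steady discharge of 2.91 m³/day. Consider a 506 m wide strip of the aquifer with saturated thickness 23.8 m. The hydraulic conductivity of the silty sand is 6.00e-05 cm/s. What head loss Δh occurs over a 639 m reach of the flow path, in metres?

Convert K: 6.00e-05 cm/s × 864 = 0.05184 m/day.
Cross-sectional area A = 506 × 23.8 = 12043 m².
From Q = K·A·i, i = Q / (K·A) = 2.91 / (0.05184 × 12043) = 0.004661.
Head loss Δh = i · L = 0.004661 × 639 = 2.979 m.

2.98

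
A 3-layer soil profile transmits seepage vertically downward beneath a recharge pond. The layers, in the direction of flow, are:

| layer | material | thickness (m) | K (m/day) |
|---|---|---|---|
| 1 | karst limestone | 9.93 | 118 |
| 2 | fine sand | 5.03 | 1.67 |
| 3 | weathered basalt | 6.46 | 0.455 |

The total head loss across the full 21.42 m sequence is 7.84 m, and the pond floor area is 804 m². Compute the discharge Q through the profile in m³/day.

Flow is perpendicular to layering, so the layers act in series and the equivalent K is the thickness-weighted harmonic mean.
Total thickness L = 9.93 + 5.03 + 6.46 = 21.42 m.
Σ(b_i/K_i) = 9.93/118 + 5.03/1.67 + 6.46/0.455 = 17.29 d.
K_eq = L / Σ(b_i/K_i) = 21.42 / 17.29 = 1.239 m/day.
Q = K_eq · A · (Δh/L) = 1.239 × 804 × (7.84/21.42) = 364.5 m³/day.

364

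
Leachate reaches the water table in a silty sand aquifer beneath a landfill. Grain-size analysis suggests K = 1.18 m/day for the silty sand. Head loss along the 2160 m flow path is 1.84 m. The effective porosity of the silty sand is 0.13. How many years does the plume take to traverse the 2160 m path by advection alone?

765

Hydraulic gradient i = Δh / L = 1.84 / 2160 = 0.0008519.
Darcy flux q = K · i = 1.180 × 0.0008519 = 0.001005 m/day.
Seepage velocity v = q / n_e = 0.001005 / 0.13 = 0.007732 m/day.
Travel time t = L / v = 2160 / 0.007732 = 2.794e+05 days = 764.8 years.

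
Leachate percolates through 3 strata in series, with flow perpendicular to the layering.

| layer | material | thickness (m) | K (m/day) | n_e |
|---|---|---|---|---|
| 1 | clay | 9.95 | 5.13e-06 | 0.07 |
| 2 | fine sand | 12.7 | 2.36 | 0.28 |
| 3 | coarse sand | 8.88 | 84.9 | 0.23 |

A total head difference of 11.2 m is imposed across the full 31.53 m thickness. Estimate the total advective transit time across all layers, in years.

With flow normal to the layers, continuity requires the same specific discharge q through every layer.
Σ(b_i/K_i) = 9.95/5.13e-06 + 12.7/2.36 + 8.88/84.9 = 1.940e+06 d.
q = Δh / Σ(b_i/K_i) = 11.2 / 1.940e+06 = 5.774e-06 m/day.
In each layer the seepage velocity is v_i = q/n_i, so the layer transit time is t_i = b_i·n_i / q:
  layer 1 (clay): t_1 = 9.95 × 0.07 / 5.774e-06 = 1.206e+05 d
  layer 2 (fine sand): t_2 = 12.7 × 0.28 / 5.774e-06 = 6.158e+05 d
  layer 3 (coarse sand): t_3 = 8.88 × 0.23 / 5.774e-06 = 3.537e+05 d
Total t = Σ t_i = 1.090e+06 days = 2985 years.

2980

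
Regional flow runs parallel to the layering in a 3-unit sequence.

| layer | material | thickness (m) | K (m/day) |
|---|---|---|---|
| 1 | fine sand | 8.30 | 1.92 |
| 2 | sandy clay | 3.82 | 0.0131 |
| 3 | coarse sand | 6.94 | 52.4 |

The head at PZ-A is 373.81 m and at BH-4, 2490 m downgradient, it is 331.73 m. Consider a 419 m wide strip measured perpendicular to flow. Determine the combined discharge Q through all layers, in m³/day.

2690

Flow is parallel to layering, so each bed carries its own Darcy discharge and the transmissivities add.
Σ(K_i·b_i) = 1.92×8.30 + 0.0131×3.82 + 52.4×6.94 = 379.6 m²/day.
Hydraulic gradient i = (373.81 − 331.73) / 2490 = 42.08 / 2490 = 0.01690.
Q = Σ(K_i·b_i) · W · i = 379.6 × 419 × 0.01690 = 2688 m³/day.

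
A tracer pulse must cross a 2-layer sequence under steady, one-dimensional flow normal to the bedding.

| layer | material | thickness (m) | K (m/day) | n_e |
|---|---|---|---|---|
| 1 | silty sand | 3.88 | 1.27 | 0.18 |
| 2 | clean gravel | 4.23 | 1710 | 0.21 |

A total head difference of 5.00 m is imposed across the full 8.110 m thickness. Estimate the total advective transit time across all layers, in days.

With flow normal to the layers, continuity requires the same specific discharge q through every layer.
Σ(b_i/K_i) = 3.88/1.27 + 4.23/1710 = 3.058 d.
q = Δh / Σ(b_i/K_i) = 5.00 / 3.058 = 1.635 m/day.
In each layer the seepage velocity is v_i = q/n_i, so the layer transit time is t_i = b_i·n_i / q:
  layer 1 (silty sand): t_1 = 3.88 × 0.18 / 1.635 = 0.4271 d
  layer 2 (clean gravel): t_2 = 4.23 × 0.21 / 1.635 = 0.5432 d
Total t = Σ t_i = 0.9703 days.

0.970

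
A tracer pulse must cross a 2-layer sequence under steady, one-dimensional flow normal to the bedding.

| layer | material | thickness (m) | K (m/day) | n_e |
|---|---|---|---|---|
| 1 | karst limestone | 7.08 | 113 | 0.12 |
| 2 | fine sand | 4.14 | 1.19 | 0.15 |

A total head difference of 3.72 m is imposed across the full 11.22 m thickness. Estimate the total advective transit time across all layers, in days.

With flow normal to the layers, continuity requires the same specific discharge q through every layer.
Σ(b_i/K_i) = 7.08/113 + 4.14/1.19 = 3.542 d.
q = Δh / Σ(b_i/K_i) = 3.72 / 3.542 = 1.050 m/day.
In each layer the seepage velocity is v_i = q/n_i, so the layer transit time is t_i = b_i·n_i / q:
  layer 1 (karst limestone): t_1 = 7.08 × 0.12 / 1.050 = 0.8089 d
  layer 2 (fine sand): t_2 = 4.14 × 0.15 / 1.050 = 0.5912 d
Total t = Σ t_i = 1.400 days.

1.40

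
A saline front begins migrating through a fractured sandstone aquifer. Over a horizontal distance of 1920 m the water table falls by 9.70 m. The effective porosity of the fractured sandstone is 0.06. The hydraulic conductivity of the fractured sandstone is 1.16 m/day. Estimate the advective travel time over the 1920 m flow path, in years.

Hydraulic gradient i = Δh / L = 9.70 / 1920 = 0.005052.
Darcy flux q = K · i = 1.160 × 0.005052 = 0.005860 m/day.
Seepage velocity v = q / n_e = 0.005860 / 0.06 = 0.09767 m/day.
Travel time t = L / v = 1920 / 0.09767 = 19657 days = 53.82 years.

53.8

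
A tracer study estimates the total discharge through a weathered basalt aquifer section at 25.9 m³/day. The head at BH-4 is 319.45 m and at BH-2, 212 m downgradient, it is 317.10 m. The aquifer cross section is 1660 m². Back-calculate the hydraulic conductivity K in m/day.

Hydraulic gradient i = (319.45 − 317.10) / 212 = 2.35 / 212 = 0.01108.
From Q = K·A·i, K = Q / (A·i) = 25.9 / (1660 × 0.01108) = 1.408 m/day.

1.41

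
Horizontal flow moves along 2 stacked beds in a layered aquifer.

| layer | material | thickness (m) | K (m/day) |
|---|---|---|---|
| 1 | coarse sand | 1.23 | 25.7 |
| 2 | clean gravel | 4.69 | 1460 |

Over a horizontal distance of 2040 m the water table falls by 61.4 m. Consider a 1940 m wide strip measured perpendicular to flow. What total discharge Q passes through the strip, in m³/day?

402000

Flow is parallel to layering, so each bed carries its own Darcy discharge and the transmissivities add.
Σ(K_i·b_i) = 25.7×1.23 + 1460×4.69 = 6879 m²/day.
Hydraulic gradient i = Δh / L = 61.4 / 2040 = 0.03010.
Q = Σ(K_i·b_i) · W · i = 6879 × 1940 × 0.03010 = 4.017e+05 m³/day.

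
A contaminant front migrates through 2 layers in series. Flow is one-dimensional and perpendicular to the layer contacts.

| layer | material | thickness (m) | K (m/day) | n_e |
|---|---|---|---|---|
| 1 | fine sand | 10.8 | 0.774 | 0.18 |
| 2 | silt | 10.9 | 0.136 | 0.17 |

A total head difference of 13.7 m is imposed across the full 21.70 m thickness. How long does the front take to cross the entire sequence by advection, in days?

With flow normal to the layers, continuity requires the same specific discharge q through every layer.
Σ(b_i/K_i) = 10.8/0.774 + 10.9/0.136 = 94.10 d.
q = Δh / Σ(b_i/K_i) = 13.7 / 94.10 = 0.1456 m/day.
In each layer the seepage velocity is v_i = q/n_i, so the layer transit time is t_i = b_i·n_i / q:
  layer 1 (fine sand): t_1 = 10.8 × 0.18 / 0.1456 = 13.35 d
  layer 2 (silt): t_2 = 10.9 × 0.17 / 0.1456 = 12.73 d
Total t = Σ t_i = 26.08 days.

26.1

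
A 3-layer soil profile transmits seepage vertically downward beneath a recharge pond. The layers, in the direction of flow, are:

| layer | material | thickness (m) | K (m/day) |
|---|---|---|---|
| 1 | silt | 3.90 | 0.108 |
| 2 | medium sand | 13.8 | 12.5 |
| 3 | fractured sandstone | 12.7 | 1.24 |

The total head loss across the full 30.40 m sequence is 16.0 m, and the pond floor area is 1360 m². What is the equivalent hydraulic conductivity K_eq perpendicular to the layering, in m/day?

0.641

Flow is perpendicular to layering, so the layers act in series and the equivalent K is the thickness-weighted harmonic mean.
Total thickness L = 3.90 + 13.8 + 12.7 = 30.40 m.
Σ(b_i/K_i) = 3.90/0.108 + 13.8/12.5 + 12.7/1.24 = 47.46 d.
K_eq = L / Σ(b_i/K_i) = 30.40 / 47.46 = 0.6406 m/day.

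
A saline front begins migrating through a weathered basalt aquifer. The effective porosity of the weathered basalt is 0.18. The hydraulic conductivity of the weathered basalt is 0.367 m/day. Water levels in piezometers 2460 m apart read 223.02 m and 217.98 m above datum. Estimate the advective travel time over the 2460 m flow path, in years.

1610

Hydraulic gradient i = (223.02 − 217.98) / 2460 = 5.04 / 2460 = 0.002049.
Darcy flux q = K · i = 0.3670 × 0.002049 = 0.0007519 m/day.
Seepage velocity v = q / n_e = 0.0007519 / 0.18 = 0.004177 m/day.
Travel time t = L / v = 2460 / 0.004177 = 5.889e+05 days = 1612 years.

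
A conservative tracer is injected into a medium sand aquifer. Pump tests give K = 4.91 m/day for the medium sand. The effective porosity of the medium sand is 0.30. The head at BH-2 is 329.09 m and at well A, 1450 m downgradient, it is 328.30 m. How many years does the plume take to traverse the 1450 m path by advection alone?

Hydraulic gradient i = (329.09 − 328.30) / 1450 = 0.79 / 1450 = 0.0005448.
Darcy flux q = K · i = 4.910 × 0.0005448 = 0.002675 m/day.
Seepage velocity v = q / n_e = 0.002675 / 0.30 = 0.008917 m/day.
Travel time t = L / v = 1450 / 0.008917 = 1.626e+05 days = 445.2 years.

445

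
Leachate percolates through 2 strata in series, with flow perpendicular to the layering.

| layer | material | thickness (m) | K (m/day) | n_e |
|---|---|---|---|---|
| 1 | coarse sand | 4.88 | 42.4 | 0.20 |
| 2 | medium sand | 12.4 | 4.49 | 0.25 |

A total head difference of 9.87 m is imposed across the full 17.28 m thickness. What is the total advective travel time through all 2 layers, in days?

With flow normal to the layers, continuity requires the same specific discharge q through every layer.
Σ(b_i/K_i) = 4.88/42.4 + 12.4/4.49 = 2.877 d.
q = Δh / Σ(b_i/K_i) = 9.87 / 2.877 = 3.431 m/day.
In each layer the seepage velocity is v_i = q/n_i, so the layer transit time is t_i = b_i·n_i / q:
  layer 1 (coarse sand): t_1 = 4.88 × 0.20 / 3.431 = 0.2845 d
  layer 2 (medium sand): t_2 = 12.4 × 0.25 / 3.431 = 0.9036 d
Total t = Σ t_i = 1.188 days.

1.19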